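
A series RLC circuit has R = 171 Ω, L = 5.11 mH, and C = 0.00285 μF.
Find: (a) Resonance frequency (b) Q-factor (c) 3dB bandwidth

Step 1 — Resonance: ω₀ = 1/√(LC) = 1/√(0.00511·2.85e-09) = 2.62e+05 rad/s.
Step 2 — f₀ = ω₀/(2π) = 4.17e+04 Hz.
Step 3 — Series Q: Q = ω₀L/R = 2.62e+05·0.00511/171 = 7.831.
Step 4 — Bandwidth: Δω = ω₀/Q = 3.346e+04 rad/s; BW = Δω/(2π) = 5326 Hz.

(a) f₀ = 4.17e+04 Hz  (b) Q = 7.831  (c) BW = 5326 Hz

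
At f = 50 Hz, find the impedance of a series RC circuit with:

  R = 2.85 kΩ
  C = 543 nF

Step 1 — Angular frequency: ω = 2π·f = 2π·50 = 314.2 rad/s.
Step 2 — Component impedances:
  R: Z = R = 2850 Ω
  C: Z = 1/(jωC) = -j/(ω·C) = 0 - j5862 Ω
Step 3 — Series combination: Z_total = R + C = 2850 - j5862 Ω = 6518∠-64.1° Ω.

Z = 2850 - j5862 Ω = 6518∠-64.1° Ω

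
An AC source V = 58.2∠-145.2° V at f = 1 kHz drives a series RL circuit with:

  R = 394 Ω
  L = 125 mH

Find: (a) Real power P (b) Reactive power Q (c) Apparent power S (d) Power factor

Step 1 — Angular frequency: ω = 2π·f = 2π·1000 = 6283 rad/s.
Step 2 — Component impedances:
  R: Z = R = 394 Ω
  L: Z = jωL = j·6283·0.125 = 0 + j785.4 Ω
Step 3 — Series combination: Z_total = R + L = 394 + j785.4 Ω = 878.7∠63.4° Ω.
Step 4 — Source phasor: V = 58.2∠-145.2° V = -47.79 - j33.22 V.
Step 5 — Current: I = V / Z = -0.05818 + j0.03166 A = 0.06624∠151.4° A.
Step 6 — Complex power: S = V·I* = 1.729 + j3.446 VA.
Step 7 — Real power: P = Re(S) = 1.729 W.
Step 8 — Reactive power: Q = Im(S) = 3.446 VAR.
Step 9 — Apparent power: |S| = 3.855 VA.
Step 10 — Power factor: PF = P/|S| = 0.4484 (lagging).

(a) P = 1.729 W  (b) Q = 3.446 VAR  (c) S = 3.855 VA  (d) PF = 0.4484 (lagging)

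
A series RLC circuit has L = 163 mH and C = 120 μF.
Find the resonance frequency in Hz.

Step 1 — Resonance condition Im(Z)=0 gives ω₀ = 1/√(LC).
Step 2 — ω₀ = 1/√(0.163·0.00012) = 226.1 rad/s.
Step 3 — f₀ = ω₀/(2π) = 35.99 Hz.

f₀ = 35.99 Hz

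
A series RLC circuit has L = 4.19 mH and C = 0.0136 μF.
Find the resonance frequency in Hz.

Step 1 — Resonance condition Im(Z)=0 gives ω₀ = 1/√(LC).
Step 2 — ω₀ = 1/√(0.00419·1.36e-08) = 1.325e+05 rad/s.
Step 3 — f₀ = ω₀/(2π) = 2.108e+04 Hz.

f₀ = 2.108e+04 Hz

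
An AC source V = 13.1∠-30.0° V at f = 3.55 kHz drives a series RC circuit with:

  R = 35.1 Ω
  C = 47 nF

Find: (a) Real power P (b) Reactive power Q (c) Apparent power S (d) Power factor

Step 1 — Angular frequency: ω = 2π·f = 2π·3550 = 2.231e+04 rad/s.
Step 2 — Component impedances:
  R: Z = R = 35.1 Ω
  C: Z = 1/(jωC) = -j/(ω·C) = 0 - j953.9 Ω
Step 3 — Series combination: Z_total = R + C = 35.1 - j953.9 Ω = 954.5∠-87.9° Ω.
Step 4 — Source phasor: V = 13.1∠-30.0° V = 11.34 - j6.55 V.
Step 5 — Current: I = V / Z = 0.007294 + j0.01163 A = 0.01372∠57.9° A.
Step 6 — Complex power: S = V·I* = 0.006611 - j0.1797 VA.
Step 7 — Real power: P = Re(S) = 0.006611 W.
Step 8 — Reactive power: Q = Im(S) = -0.1797 VAR.
Step 9 — Apparent power: |S| = 0.1798 VA.
Step 10 — Power factor: PF = P/|S| = 0.03677 (leading).

(a) P = 0.006611 W  (b) Q = -0.1797 VAR  (c) S = 0.1798 VA  (d) PF = 0.03677 (leading)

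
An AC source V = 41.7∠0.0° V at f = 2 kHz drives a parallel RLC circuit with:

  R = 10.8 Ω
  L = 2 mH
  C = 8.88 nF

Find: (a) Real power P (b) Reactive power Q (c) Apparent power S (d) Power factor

Step 1 — Angular frequency: ω = 2π·f = 2π·2000 = 1.257e+04 rad/s.
Step 2 — Component impedances:
  R: Z = R = 10.8 Ω
  L: Z = jωL = j·1.257e+04·0.002 = 0 + j25.13 Ω
  C: Z = 1/(jωC) = -j/(ω·C) = 0 - j8961 Ω
Step 3 — Parallel combination: 1/Z_total = 1/R + 1/L + 1/C; Z_total = 9.125 + j3.91 Ω = 9.927∠23.2° Ω.
Step 4 — Source phasor: V = 41.7∠0.0° V = 41.7 V.
Step 5 — Current: I = V / Z = 3.861 - j1.655 A = 4.201∠-23.2° A.
Step 6 — Complex power: S = V·I* = 161 + j68.99 VA.
Step 7 — Real power: P = Re(S) = 161 W.
Step 8 — Reactive power: Q = Im(S) = 68.99 VAR.
Step 9 — Apparent power: |S| = 175.2 VA.
Step 10 — Power factor: PF = P/|S| = 0.9192 (lagging).

(a) P = 161 W  (b) Q = 68.99 VAR  (c) S = 175.2 VA  (d) PF = 0.9192 (lagging)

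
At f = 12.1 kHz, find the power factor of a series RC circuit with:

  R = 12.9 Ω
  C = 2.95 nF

Step 1 — Angular frequency: ω = 2π·f = 2π·1.21e+04 = 7.603e+04 rad/s.
Step 2 — Component impedances:
  R: Z = R = 12.9 Ω
  C: Z = 1/(jωC) = -j/(ω·C) = 0 - j4459 Ω
Step 3 — Series combination: Z_total = R + C = 12.9 - j4459 Ω = 4459∠-89.8° Ω.
Step 4 — Power factor: PF = cos(φ) = Re(Z)/|Z| = 12.9/4459 = 0.002893.
Step 5 — Type: Im(Z) = -4459 ⇒ leading (phase φ = -89.8°).

PF = 0.002893 (leading, φ = -89.8°)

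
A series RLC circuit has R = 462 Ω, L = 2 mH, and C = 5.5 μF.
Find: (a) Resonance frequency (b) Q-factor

Step 1 — Resonance condition Im(Z)=0 gives ω₀ = 1/√(LC).
Step 2 — ω₀ = 1/√(0.002·5.5e-06) = 9535 rad/s.
Step 3 — f₀ = ω₀/(2π) = 1517 Hz.
Step 4 — Series Q: Q = ω₀L/R = 9535·0.002/462 = 0.04128.

(a) f₀ = 1517 Hz  (b) Q = 0.04128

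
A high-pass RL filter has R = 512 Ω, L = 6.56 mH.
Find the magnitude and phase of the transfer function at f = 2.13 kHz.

Step 1 — Angular frequency: ω = 2π·2130 = 1.338e+04 rad/s.
Step 2 — Transfer function: H(jω) = jωL/(R + jωL).
Step 3 — Numerator jωL = j·87.79; denominator R + jωL = 512 + j87.79.
Step 4 — H = 0.02856 + j0.1666.
Step 5 — Magnitude: |H| = 0.169 (-15.4 dB); phase: φ = 80.3°.

|H| = 0.169 (-15.4 dB), φ = 80.3°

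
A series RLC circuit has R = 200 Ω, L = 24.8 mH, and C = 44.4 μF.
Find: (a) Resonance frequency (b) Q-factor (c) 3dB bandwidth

Step 1 — Resonance condition Im(Z)=0 gives ω₀ = 1/√(LC).
Step 2 — ω₀ = 1/√(0.0248·4.44e-05) = 953 rad/s.
Step 3 — f₀ = ω₀/(2π) = 151.7 Hz.
Step 4 — Series Q: Q = ω₀L/R = 953·0.0248/200 = 0.1182.
Step 5 — 3dB bandwidth: Δω = ω₀/Q = 8065 rad/s; BW = Δω/(2π) = 1284 Hz.

(a) f₀ = 151.7 Hz  (b) Q = 0.1182  (c) BW = 1284 Hz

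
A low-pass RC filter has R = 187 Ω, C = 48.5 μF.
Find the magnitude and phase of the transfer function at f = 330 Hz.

Step 1 — Angular frequency: ω = 2π·330 = 2073 rad/s.
Step 2 — Transfer function: H(jω) = 1/(1 + jωRC).
Step 3 — Denominator: 1 + jωRC = 1 + j·2073·187·4.85e-05 = 1 + j18.81.
Step 4 — H = 0.00282 - j0.05303.
Step 5 — Magnitude: |H| = 0.0531 (-25.5 dB); phase: φ = -87.0°.

|H| = 0.0531 (-25.5 dB), φ = -87.0°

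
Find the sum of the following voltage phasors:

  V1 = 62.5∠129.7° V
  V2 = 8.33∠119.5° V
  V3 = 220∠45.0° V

Step 1 — Convert each phasor to rectangular form:
  V1 = 62.5·(cos(129.7°) + j·sin(129.7°)) = -39.92 + j48.09 V
  V2 = 8.33·(cos(119.5°) + j·sin(119.5°)) = -4.102 + j7.25 V
  V3 = 220·(cos(45.0°) + j·sin(45.0°)) = 155.6 + j155.6 V
Step 2 — Sum components: V_total = 111.5 + j210.9 V.
Step 3 — Convert to polar: |V_total| = 238.6 V, ∠V_total = 62.1°.

V_total = 238.6∠62.1° V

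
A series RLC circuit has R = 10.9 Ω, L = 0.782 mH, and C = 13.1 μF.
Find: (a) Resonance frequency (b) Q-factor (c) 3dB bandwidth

Step 1 — Resonance condition Im(Z)=0 gives ω₀ = 1/√(LC).
Step 2 — ω₀ = 1/√(0.000782·1.31e-05) = 9880 rad/s.
Step 3 — f₀ = ω₀/(2π) = 1572 Hz.
Step 4 — Series Q: Q = ω₀L/R = 9880·0.000782/10.9 = 0.7088.
Step 5 — 3dB bandwidth: Δω = ω₀/Q = 1.394e+04 rad/s; BW = Δω/(2π) = 2218 Hz.

(a) f₀ = 1572 Hz  (b) Q = 0.7088  (c) BW = 2218 Hz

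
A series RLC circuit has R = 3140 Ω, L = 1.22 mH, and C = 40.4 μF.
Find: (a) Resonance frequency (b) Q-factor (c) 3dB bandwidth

Step 1 — Resonance condition Im(Z)=0 gives ω₀ = 1/√(LC).
Step 2 — ω₀ = 1/√(0.00122·4.04e-05) = 4504 rad/s.
Step 3 — f₀ = ω₀/(2π) = 716.9 Hz.
Step 4 — Series Q: Q = ω₀L/R = 4504·0.00122/3140 = 0.00175.
Step 5 — 3dB bandwidth: Δω = ω₀/Q = 2.574e+06 rad/s; BW = Δω/(2π) = 4.096e+05 Hz.

(a) f₀ = 716.9 Hz  (b) Q = 0.00175  (c) BW = 4.096e+05 Hz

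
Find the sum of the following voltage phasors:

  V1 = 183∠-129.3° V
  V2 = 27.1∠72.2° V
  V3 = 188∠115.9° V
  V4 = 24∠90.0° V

Step 1 — Convert each phasor to rectangular form:
  V1 = 183·(cos(-129.3°) + j·sin(-129.3°)) = -115.9 - j141.6 V
  V2 = 27.1·(cos(72.2°) + j·sin(72.2°)) = 8.284 + j25.8 V
  V3 = 188·(cos(115.9°) + j·sin(115.9°)) = -82.12 + j169.1 V
  V4 = 24·(cos(90.0°) + j·sin(90.0°)) = 0 + j24 V
Step 2 — Sum components: V_total = -189.7 + j77.31 V.
Step 3 — Convert to polar: |V_total| = 204.9 V, ∠V_total = 157.8°.

V_total = 204.9∠157.8° V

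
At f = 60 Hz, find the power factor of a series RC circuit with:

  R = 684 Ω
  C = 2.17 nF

Step 1 — Angular frequency: ω = 2π·f = 2π·60 = 377 rad/s.
Step 2 — Component impedances:
  R: Z = R = 684 Ω
  C: Z = 1/(jωC) = -j/(ω·C) = 0 - j1.222e+06 Ω
Step 3 — Series combination: Z_total = R + C = 684 - j1.222e+06 Ω = 1.222e+06∠-90.0° Ω.
Step 4 — Power factor: PF = cos(φ) = Re(Z)/|Z| = 684/1.2224e+06 = 0.0005596.
Step 5 — Type: Im(Z) = -1.222e+06 ⇒ leading (phase φ = -90.0°).

PF = 0.0005596 (leading, φ = -90.0°)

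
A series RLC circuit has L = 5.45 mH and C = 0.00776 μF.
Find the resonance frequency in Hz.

Step 1 — Resonance condition Im(Z)=0 gives ω₀ = 1/√(LC).
Step 2 — ω₀ = 1/√(0.00545·7.76e-09) = 1.538e+05 rad/s.
Step 3 — f₀ = ω₀/(2π) = 2.447e+04 Hz.

f₀ = 2.447e+04 Hz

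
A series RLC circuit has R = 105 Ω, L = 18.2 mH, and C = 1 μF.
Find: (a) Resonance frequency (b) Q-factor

Step 1 — Resonance condition Im(Z)=0 gives ω₀ = 1/√(LC).
Step 2 — ω₀ = 1/√(0.0182·1e-06) = 7412 rad/s.
Step 3 — f₀ = ω₀/(2π) = 1180 Hz.
Step 4 — Series Q: Q = ω₀L/R = 7412·0.0182/105 = 1.285.

(a) f₀ = 1180 Hz  (b) Q = 1.285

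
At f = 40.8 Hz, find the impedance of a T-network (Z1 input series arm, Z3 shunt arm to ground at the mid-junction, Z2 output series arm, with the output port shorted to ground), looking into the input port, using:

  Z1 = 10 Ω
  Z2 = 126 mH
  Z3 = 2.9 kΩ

Step 1 — Angular frequency: ω = 2π·f = 2π·40.8 = 256.4 rad/s.
Step 2 — Component impedances:
  Z1: Z = R = 10 Ω
  Z2: Z = jωL = j·256.4·0.126 = 0 + j32.3 Ω
  Z3: Z = R = 2900 Ω
Step 3 — With the output port shorted to ground, the output series arm Z2 runs from the junction to ground; the shunt arm Z3 also runs from the junction to ground. They appear in parallel: Z3 || Z2 = 0.3597 + j32.3 Ω.
Step 4 — Series with input arm Z1: Z_in = Z1 + (Z3 || Z2) = 10.36 + j32.3 Ω = 33.92∠72.2° Ω.

Z = 10.36 + j32.3 Ω = 33.92∠72.2° Ω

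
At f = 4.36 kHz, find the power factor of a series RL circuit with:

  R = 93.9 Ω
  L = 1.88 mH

Step 1 — Angular frequency: ω = 2π·f = 2π·4360 = 2.739e+04 rad/s.
Step 2 — Component impedances:
  R: Z = R = 93.9 Ω
  L: Z = jωL = j·2.739e+04·0.00188 = 0 + j51.5 Ω
Step 3 — Series combination: Z_total = R + L = 93.9 + j51.5 Ω = 107.1∠28.7° Ω.
Step 4 — Power factor: PF = cos(φ) = Re(Z)/|Z| = 93.9/107.1 = 0.8768.
Step 5 — Type: Im(Z) = 51.5 ⇒ lagging (phase φ = 28.7°).

PF = 0.8768 (lagging, φ = 28.7°)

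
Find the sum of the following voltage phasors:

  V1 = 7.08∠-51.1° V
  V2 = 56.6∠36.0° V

Step 1 — Convert each phasor to rectangular form:
  V1 = 7.08·(cos(-51.1°) + j·sin(-51.1°)) = 4.446 - j5.51 V
  V2 = 56.6·(cos(36.0°) + j·sin(36.0°)) = 45.79 + j33.27 V
Step 2 — Sum components: V_total = 50.24 + j27.76 V.
Step 3 — Convert to polar: |V_total| = 57.4 V, ∠V_total = 28.9°.

V_total = 57.4∠28.9° V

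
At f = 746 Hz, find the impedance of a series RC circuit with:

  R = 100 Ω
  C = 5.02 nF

Step 1 — Angular frequency: ω = 2π·f = 2π·746 = 4687 rad/s.
Step 2 — Component impedances:
  R: Z = R = 100 Ω
  C: Z = 1/(jωC) = -j/(ω·C) = 0 - j4.25e+04 Ω
Step 3 — Series combination: Z_total = R + C = 100 - j4.25e+04 Ω = 4.25e+04∠-89.9° Ω.

Z = 100 - j4.25e+04 Ω = 4.25e+04∠-89.9° Ω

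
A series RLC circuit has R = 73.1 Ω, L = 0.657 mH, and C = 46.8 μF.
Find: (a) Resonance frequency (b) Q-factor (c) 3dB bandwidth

Step 1 — Resonance condition Im(Z)=0 gives ω₀ = 1/√(LC).
Step 2 — ω₀ = 1/√(0.000657·4.68e-05) = 5703 rad/s.
Step 3 — f₀ = ω₀/(2π) = 907.6 Hz.
Step 4 — Series Q: Q = ω₀L/R = 5703·0.000657/73.1 = 0.05126.
Step 5 — 3dB bandwidth: Δω = ω₀/Q = 1.113e+05 rad/s; BW = Δω/(2π) = 1.771e+04 Hz.

(a) f₀ = 907.6 Hz  (b) Q = 0.05126  (c) BW = 1.771e+04 Hz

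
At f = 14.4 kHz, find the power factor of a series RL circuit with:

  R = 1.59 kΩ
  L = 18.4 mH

Step 1 — Angular frequency: ω = 2π·f = 2π·1.44e+04 = 9.048e+04 rad/s.
Step 2 — Component impedances:
  R: Z = R = 1590 Ω
  L: Z = jωL = j·9.048e+04·0.0184 = 0 + j1665 Ω
Step 3 — Series combination: Z_total = R + L = 1590 + j1665 Ω = 2302∠46.3° Ω.
Step 4 — Power factor: PF = cos(φ) = Re(Z)/|Z| = 1590/2302 = 0.6907.
Step 5 — Type: Im(Z) = 1665 ⇒ lagging (phase φ = 46.3°).

PF = 0.6907 (lagging, φ = 46.3°)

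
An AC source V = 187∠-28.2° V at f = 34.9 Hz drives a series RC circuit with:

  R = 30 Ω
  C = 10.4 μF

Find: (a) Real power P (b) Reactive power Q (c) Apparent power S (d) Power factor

Step 1 — Angular frequency: ω = 2π·f = 2π·34.9 = 219.3 rad/s.
Step 2 — Component impedances:
  R: Z = R = 30 Ω
  C: Z = 1/(jωC) = -j/(ω·C) = 0 - j438.5 Ω
Step 3 — Series combination: Z_total = R + C = 30 - j438.5 Ω = 439.5∠-86.1° Ω.
Step 4 — Source phasor: V = 187∠-28.2° V = 164.8 - j88.37 V.
Step 5 — Current: I = V / Z = 0.2262 + j0.3604 A = 0.4255∠57.9° A.
Step 6 — Complex power: S = V·I* = 5.431 - j79.38 VA.
Step 7 — Real power: P = Re(S) = 5.431 W.
Step 8 — Reactive power: Q = Im(S) = -79.38 VAR.
Step 9 — Apparent power: |S| = 79.56 VA.
Step 10 — Power factor: PF = P/|S| = 0.06826 (leading).

(a) P = 5.431 W  (b) Q = -79.38 VAR  (c) S = 79.56 VA  (d) PF = 0.06826 (leading)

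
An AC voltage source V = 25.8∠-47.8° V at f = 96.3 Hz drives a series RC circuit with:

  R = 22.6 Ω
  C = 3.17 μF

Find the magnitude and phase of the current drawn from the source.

Step 1 — Angular frequency: ω = 2π·f = 2π·96.3 = 605.1 rad/s.
Step 2 — Component impedances:
  R: Z = R = 22.6 Ω
  C: Z = 1/(jωC) = -j/(ω·C) = 0 - j521.4 Ω
Step 3 — Series combination: Z_total = R + C = 22.6 - j521.4 Ω = 521.8∠-87.5° Ω.
Step 4 — Source phasor: V = 25.8∠-47.8° V = 17.33 - j19.11 V.
Step 5 — Ohm's law: I = V / Z_total = (17.33 - j19.11) / (22.6 - j521.4) = 0.03803 + j0.03159 A.
Step 6 — Convert to polar: |I| = 0.04944 A, ∠I = 39.7°.

I = 0.04944∠39.7° A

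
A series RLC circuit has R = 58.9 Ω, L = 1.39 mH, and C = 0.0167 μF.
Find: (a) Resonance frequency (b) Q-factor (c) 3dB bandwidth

Step 1 — Resonance condition Im(Z)=0 gives ω₀ = 1/√(LC).
Step 2 — ω₀ = 1/√(0.00139·1.67e-08) = 2.076e+05 rad/s.
Step 3 — f₀ = ω₀/(2π) = 3.303e+04 Hz.
Step 4 — Series Q: Q = ω₀L/R = 2.076e+05·0.00139/58.9 = 4.898.
Step 5 — 3dB bandwidth: Δω = ω₀/Q = 4.237e+04 rad/s; BW = Δω/(2π) = 6744 Hz.

(a) f₀ = 3.303e+04 Hz  (b) Q = 4.898  (c) BW = 6744 Hz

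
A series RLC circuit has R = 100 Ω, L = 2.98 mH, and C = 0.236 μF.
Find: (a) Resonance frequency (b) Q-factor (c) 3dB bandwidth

Step 1 — Resonance: ω₀ = 1/√(LC) = 1/√(0.00298·2.36e-07) = 3.771e+04 rad/s.
Step 2 — f₀ = ω₀/(2π) = 6001 Hz.
Step 3 — Series Q: Q = ω₀L/R = 3.771e+04·0.00298/100 = 1.124.
Step 4 — Bandwidth: Δω = ω₀/Q = 3.356e+04 rad/s; BW = Δω/(2π) = 5341 Hz.

(a) f₀ = 6001 Hz  (b) Q = 1.124  (c) BW = 5341 Hz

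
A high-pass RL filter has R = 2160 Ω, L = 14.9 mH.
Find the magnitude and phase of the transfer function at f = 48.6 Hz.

Step 1 — Angular frequency: ω = 2π·48.6 = 305.4 rad/s.
Step 2 — Transfer function: H(jω) = jωL/(R + jωL).
Step 3 — Numerator jωL = j·4.55; denominator R + jωL = 2160 + j4.55.
Step 4 — H = 4.437e-06 + j0.002106.
Step 5 — Magnitude: |H| = 0.002106 (-53.5 dB); phase: φ = 89.9°.

|H| = 0.002106 (-53.5 dB), φ = 89.9°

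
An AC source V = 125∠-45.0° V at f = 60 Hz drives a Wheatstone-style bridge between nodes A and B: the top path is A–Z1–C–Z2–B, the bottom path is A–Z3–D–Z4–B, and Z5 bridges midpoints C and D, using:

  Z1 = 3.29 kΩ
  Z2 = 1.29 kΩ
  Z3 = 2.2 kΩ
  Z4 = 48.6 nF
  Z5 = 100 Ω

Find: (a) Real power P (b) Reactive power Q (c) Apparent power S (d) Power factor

Step 1 — Angular frequency: ω = 2π·f = 2π·60 = 377 rad/s.
Step 2 — Component impedances:
  Z1: Z = R = 3290 Ω
  Z2: Z = R = 1290 Ω
  Z3: Z = R = 2200 Ω
  Z4: Z = 1/(jωC) = -j/(ω·C) = 0 - j5.458e+04 Ω
  Z5: Z = R = 100 Ω
Step 3 — Bridge requires nodal analysis (the Z5 bridge couples midpoints C and D, so the two paths cannot be reduced to a simple series/parallel combination). Setting node B to ground and injecting 1 A at node A, the 3-node admittance system at A, C, D solves to V_A = Z_AB = 2643 - j33.31 Ω = 2643∠-0.7° Ω.
Step 4 — Source phasor: V = 125∠-45.0° V = 88.39 - j88.39 V.
Step 5 — Current: I = V / Z = 0.03386 - j0.03302 A = 0.04729∠-44.3° A.
Step 6 — Complex power: S = V·I* = 5.911 - j0.07451 VA.
Step 7 — Real power: P = Re(S) = 5.911 W.
Step 8 — Reactive power: Q = Im(S) = -0.07451 VAR.
Step 9 — Apparent power: |S| = 5.912 VA.
Step 10 — Power factor: PF = P/|S| = 0.9999 (leading).

(a) P = 5.911 W  (b) Q = -0.07451 VAR  (c) S = 5.912 VA  (d) PF = 0.9999 (leading)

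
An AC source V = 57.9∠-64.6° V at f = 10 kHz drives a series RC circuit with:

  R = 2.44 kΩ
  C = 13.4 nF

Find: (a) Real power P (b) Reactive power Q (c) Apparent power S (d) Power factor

Step 1 — Angular frequency: ω = 2π·f = 2π·1e+04 = 6.283e+04 rad/s.
Step 2 — Component impedances:
  R: Z = R = 2440 Ω
  C: Z = 1/(jωC) = -j/(ω·C) = 0 - j1188 Ω
Step 3 — Series combination: Z_total = R + C = 2440 - j1188 Ω = 2714∠-26.0° Ω.
Step 4 — Source phasor: V = 57.9∠-64.6° V = 24.84 - j52.3 V.
Step 5 — Current: I = V / Z = 0.01666 - j0.01332 A = 0.02134∠-38.6° A.
Step 6 — Complex power: S = V·I* = 1.111 - j0.5407 VA.
Step 7 — Real power: P = Re(S) = 1.111 W.
Step 8 — Reactive power: Q = Im(S) = -0.5407 VAR.
Step 9 — Apparent power: |S| = 1.235 VA.
Step 10 — Power factor: PF = P/|S| = 0.8991 (leading).

(a) P = 1.111 W  (b) Q = -0.5407 VAR  (c) S = 1.235 VA  (d) PF = 0.8991 (leading)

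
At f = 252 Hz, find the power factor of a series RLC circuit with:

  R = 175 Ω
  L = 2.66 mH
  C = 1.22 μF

Step 1 — Angular frequency: ω = 2π·f = 2π·252 = 1583 rad/s.
Step 2 — Component impedances:
  R: Z = R = 175 Ω
  L: Z = jωL = j·1583·0.00266 = 0 + j4.212 Ω
  C: Z = 1/(jωC) = -j/(ω·C) = 0 - j517.7 Ω
Step 3 — Series combination: Z_total = R + L + C = 175 - j513.5 Ω = 542.5∠-71.2° Ω.
Step 4 — Power factor: PF = cos(φ) = Re(Z)/|Z| = 175/542.5 = 0.3226.
Step 5 — Type: Im(Z) = -513.5 ⇒ leading (phase φ = -71.2°).

PF = 0.3226 (leading, φ = -71.2°)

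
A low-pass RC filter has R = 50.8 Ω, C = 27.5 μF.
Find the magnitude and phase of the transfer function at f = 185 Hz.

Step 1 — Angular frequency: ω = 2π·185 = 1162 rad/s.
Step 2 — Transfer function: H(jω) = 1/(1 + jωRC).
Step 3 — Denominator: 1 + jωRC = 1 + j·1162·50.8·2.75e-05 = 1 + j1.624.
Step 4 — H = 0.275 - j0.4465.
Step 5 — Magnitude: |H| = 0.5244 (-5.6 dB); phase: φ = -58.4°.

|H| = 0.5244 (-5.6 dB), φ = -58.4°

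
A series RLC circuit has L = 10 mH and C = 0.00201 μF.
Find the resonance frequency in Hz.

Step 1 — Resonance condition Im(Z)=0 gives ω₀ = 1/√(LC).
Step 2 — ω₀ = 1/√(0.01·2.01e-09) = 2.23e+05 rad/s.
Step 3 — f₀ = ω₀/(2π) = 3.55e+04 Hz.

f₀ = 3.55e+04 Hz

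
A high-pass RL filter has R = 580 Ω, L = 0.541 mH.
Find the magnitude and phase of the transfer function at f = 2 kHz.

Step 1 — Angular frequency: ω = 2π·2000 = 1.257e+04 rad/s.
Step 2 — Transfer function: H(jω) = jωL/(R + jωL).
Step 3 — Numerator jωL = j·6.798; denominator R + jωL = 580 + j6.798.
Step 4 — H = 0.0001374 + j0.01172.
Step 5 — Magnitude: |H| = 0.01172 (-38.6 dB); phase: φ = 89.3°.

|H| = 0.01172 (-38.6 dB), φ = 89.3°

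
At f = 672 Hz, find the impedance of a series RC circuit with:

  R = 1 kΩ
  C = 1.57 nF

Step 1 — Angular frequency: ω = 2π·f = 2π·672 = 4222 rad/s.
Step 2 — Component impedances:
  R: Z = R = 1000 Ω
  C: Z = 1/(jωC) = -j/(ω·C) = 0 - j1.509e+05 Ω
Step 3 — Series combination: Z_total = R + C = 1000 - j1.509e+05 Ω = 1.509e+05∠-89.6° Ω.

Z = 1000 - j1.509e+05 Ω = 1.509e+05∠-89.6° Ω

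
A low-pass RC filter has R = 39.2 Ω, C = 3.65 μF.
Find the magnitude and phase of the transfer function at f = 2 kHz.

Step 1 — Angular frequency: ω = 2π·2000 = 1.257e+04 rad/s.
Step 2 — Transfer function: H(jω) = 1/(1 + jωRC).
Step 3 — Denominator: 1 + jωRC = 1 + j·1.257e+04·39.2·3.65e-06 = 1 + j1.798.
Step 4 — H = 0.2363 - j0.4248.
Step 5 — Magnitude: |H| = 0.4861 (-6.3 dB); phase: φ = -60.9°.

|H| = 0.4861 (-6.3 dB), φ = -60.9°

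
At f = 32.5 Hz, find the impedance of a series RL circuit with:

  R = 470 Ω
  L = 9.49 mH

Step 1 — Angular frequency: ω = 2π·f = 2π·32.5 = 204.2 rad/s.
Step 2 — Component impedances:
  R: Z = R = 470 Ω
  L: Z = jωL = j·204.2·0.00949 = 0 + j1.938 Ω
Step 3 — Series combination: Z_total = R + L = 470 + j1.938 Ω = 470∠0.2° Ω.

Z = 470 + j1.938 Ω = 470∠0.2° Ω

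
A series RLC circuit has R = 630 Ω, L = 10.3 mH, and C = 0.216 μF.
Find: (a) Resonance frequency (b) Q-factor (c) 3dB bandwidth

Step 1 — Resonance condition Im(Z)=0 gives ω₀ = 1/√(LC).
Step 2 — ω₀ = 1/√(0.0103·2.16e-07) = 2.12e+04 rad/s.
Step 3 — f₀ = ω₀/(2π) = 3374 Hz.
Step 4 — Series Q: Q = ω₀L/R = 2.12e+04·0.0103/630 = 0.3466.
Step 5 — 3dB bandwidth: Δω = ω₀/Q = 6.117e+04 rad/s; BW = Δω/(2π) = 9735 Hz.

(a) f₀ = 3374 Hz  (b) Q = 0.3466  (c) BW = 9735 Hz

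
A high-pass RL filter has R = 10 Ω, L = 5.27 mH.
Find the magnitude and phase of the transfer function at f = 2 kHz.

Step 1 — Angular frequency: ω = 2π·2000 = 1.257e+04 rad/s.
Step 2 — Transfer function: H(jω) = jωL/(R + jωL).
Step 3 — Numerator jωL = j·66.22; denominator R + jωL = 10 + j66.22.
Step 4 — H = 0.9777 + j0.1476.
Step 5 — Magnitude: |H| = 0.9888 (-0.1 dB); phase: φ = 8.6°.

|H| = 0.9888 (-0.1 dB), φ = 8.6°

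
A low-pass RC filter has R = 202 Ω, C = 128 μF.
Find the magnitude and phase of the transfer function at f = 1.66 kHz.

Step 1 — Angular frequency: ω = 2π·1660 = 1.043e+04 rad/s.
Step 2 — Transfer function: H(jω) = 1/(1 + jωRC).
Step 3 — Denominator: 1 + jωRC = 1 + j·1.043e+04·202·0.000128 = 1 + j269.7.
Step 4 — H = 1.375e-05 - j0.003708.
Step 5 — Magnitude: |H| = 0.003708 (-48.6 dB); phase: φ = -89.8°.

|H| = 0.003708 (-48.6 dB), φ = -89.8°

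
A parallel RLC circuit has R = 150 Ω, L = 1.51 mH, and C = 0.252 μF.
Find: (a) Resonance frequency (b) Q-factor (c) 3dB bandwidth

Step 1 — Resonance: ω₀ = 1/√(LC) = 1/√(0.00151·2.52e-07) = 5.126e+04 rad/s.
Step 2 — f₀ = ω₀/(2π) = 8159 Hz.
Step 3 — Parallel Q: Q = R/(ω₀L) = 150/(5.126e+04·0.00151) = 1.938.
Step 4 — Bandwidth: Δω = ω₀/Q = 2.646e+04 rad/s; BW = Δω/(2π) = 4210 Hz.

(a) f₀ = 8159 Hz  (b) Q = 1.938  (c) BW = 4210 Hz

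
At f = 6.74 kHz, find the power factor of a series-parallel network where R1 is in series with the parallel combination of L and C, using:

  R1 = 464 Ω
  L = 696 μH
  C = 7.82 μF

Step 1 — Angular frequency: ω = 2π·f = 2π·6740 = 4.235e+04 rad/s.
Step 2 — Component impedances:
  R1: Z = R = 464 Ω
  L: Z = jωL = j·4.235e+04·0.000696 = 0 + j29.47 Ω
  C: Z = 1/(jωC) = -j/(ω·C) = 0 - j3.02 Ω
Step 3 — Parallel branch: L || C = 1/(1/L + 1/C) = 0 - j3.364 Ω.
Step 4 — Series with R1: Z_total = R1 + (L || C) = 464 - j3.364 Ω = 464∠-0.4° Ω.
Step 5 — Power factor: PF = cos(φ) = Re(Z)/|Z| = 464/464 = 1.
Step 6 — Type: Im(Z) = -3.364 ⇒ leading (phase φ = -0.4°).

PF = 1 (leading, φ = -0.4°)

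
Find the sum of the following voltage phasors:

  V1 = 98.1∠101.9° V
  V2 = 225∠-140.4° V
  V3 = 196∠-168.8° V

Step 1 — Convert each phasor to rectangular form:
  V1 = 98.1·(cos(101.9°) + j·sin(101.9°)) = -20.23 + j95.99 V
  V2 = 225·(cos(-140.4°) + j·sin(-140.4°)) = -173.4 - j143.4 V
  V3 = 196·(cos(-168.8°) + j·sin(-168.8°)) = -192.3 - j38.07 V
Step 2 — Sum components: V_total = -385.9 - j85.5 V.
Step 3 — Convert to polar: |V_total| = 395.2 V, ∠V_total = -167.5°.

V_total = 395.2∠-167.5° V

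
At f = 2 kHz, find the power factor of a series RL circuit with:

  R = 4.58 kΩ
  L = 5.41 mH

Step 1 — Angular frequency: ω = 2π·f = 2π·2000 = 1.257e+04 rad/s.
Step 2 — Component impedances:
  R: Z = R = 4580 Ω
  L: Z = jωL = j·1.257e+04·0.00541 = 0 + j67.98 Ω
Step 3 — Series combination: Z_total = R + L = 4580 + j67.98 Ω = 4581∠0.9° Ω.
Step 4 — Power factor: PF = cos(φ) = Re(Z)/|Z| = 4580/4580.5 = 0.9999.
Step 5 — Type: Im(Z) = 67.98 ⇒ lagging (phase φ = 0.9°).

PF = 0.9999 (lagging, φ = 0.9°)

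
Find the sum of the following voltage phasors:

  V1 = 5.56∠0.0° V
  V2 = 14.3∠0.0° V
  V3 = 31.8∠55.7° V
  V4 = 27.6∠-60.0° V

Step 1 — Convert each phasor to rectangular form:
  V1 = 5.56·(cos(0.0°) + j·sin(0.0°)) = 5.56 V
  V2 = 14.3·(cos(0.0°) + j·sin(0.0°)) = 14.3 V
  V3 = 31.8·(cos(55.7°) + j·sin(55.7°)) = 17.92 + j26.27 V
  V4 = 27.6·(cos(-60.0°) + j·sin(-60.0°)) = 13.8 - j23.9 V
Step 2 — Sum components: V_total = 51.58 + j2.368 V.
Step 3 — Convert to polar: |V_total| = 51.63 V, ∠V_total = 2.6°.

V_total = 51.63∠2.6° V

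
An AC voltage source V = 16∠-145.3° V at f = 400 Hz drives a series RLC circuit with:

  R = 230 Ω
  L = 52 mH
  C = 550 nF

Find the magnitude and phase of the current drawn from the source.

Step 1 — Angular frequency: ω = 2π·f = 2π·400 = 2513 rad/s.
Step 2 — Component impedances:
  R: Z = R = 230 Ω
  L: Z = jωL = j·2513·0.052 = 0 + j130.7 Ω
  C: Z = 1/(jωC) = -j/(ω·C) = 0 - j723.4 Ω
Step 3 — Series combination: Z_total = R + L + C = 230 - j592.7 Ω = 635.8∠-68.8° Ω.
Step 4 — Source phasor: V = 16∠-145.3° V = -13.15 - j9.108 V.
Step 5 — Ohm's law: I = V / Z_total = (-13.15 - j9.108) / (230 - j592.7) = 0.005871 - j0.02447 A.
Step 6 — Convert to polar: |I| = 0.02517 A, ∠I = -76.5°.

I = 0.02517∠-76.5° A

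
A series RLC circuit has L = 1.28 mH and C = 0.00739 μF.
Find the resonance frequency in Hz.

Step 1 — Resonance condition Im(Z)=0 gives ω₀ = 1/√(LC).
Step 2 — ω₀ = 1/√(0.00128·7.39e-09) = 3.251e+05 rad/s.
Step 3 — f₀ = ω₀/(2π) = 5.175e+04 Hz.

f₀ = 5.175e+04 Hz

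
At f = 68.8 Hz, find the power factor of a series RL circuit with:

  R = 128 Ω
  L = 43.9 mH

Step 1 — Angular frequency: ω = 2π·f = 2π·68.8 = 432.3 rad/s.
Step 2 — Component impedances:
  R: Z = R = 128 Ω
  L: Z = jωL = j·432.3·0.0439 = 0 + j18.98 Ω
Step 3 — Series combination: Z_total = R + L = 128 + j18.98 Ω = 129.4∠8.4° Ω.
Step 4 — Power factor: PF = cos(φ) = Re(Z)/|Z| = 128/129.4 = 0.9892.
Step 5 — Type: Im(Z) = 18.98 ⇒ lagging (phase φ = 8.4°).

PF = 0.9892 (lagging, φ = 8.4°)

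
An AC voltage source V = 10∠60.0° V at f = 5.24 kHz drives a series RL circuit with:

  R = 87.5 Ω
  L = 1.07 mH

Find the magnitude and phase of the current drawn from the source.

Step 1 — Angular frequency: ω = 2π·f = 2π·5240 = 3.292e+04 rad/s.
Step 2 — Component impedances:
  R: Z = R = 87.5 Ω
  L: Z = jωL = j·3.292e+04·0.00107 = 0 + j35.23 Ω
Step 3 — Series combination: Z_total = R + L = 87.5 + j35.23 Ω = 94.33∠21.9° Ω.
Step 4 — Source phasor: V = 10∠60.0° V = 5 + j8.66 V.
Step 5 — Ohm's law: I = V / Z_total = (5 + j8.66) / (87.5 + j35.23) = 0.08346 + j0.06537 A.
Step 6 — Convert to polar: |I| = 0.106 A, ∠I = 38.1°.

I = 0.106∠38.1° A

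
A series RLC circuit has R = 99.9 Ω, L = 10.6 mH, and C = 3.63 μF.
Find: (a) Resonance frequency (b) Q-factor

Step 1 — Resonance condition Im(Z)=0 gives ω₀ = 1/√(LC).
Step 2 — ω₀ = 1/√(0.0106·3.63e-06) = 5098 rad/s.
Step 3 — f₀ = ω₀/(2π) = 811.4 Hz.
Step 4 — Series Q: Q = ω₀L/R = 5098·0.0106/99.9 = 0.5409.

(a) f₀ = 811.4 Hz  (b) Q = 0.5409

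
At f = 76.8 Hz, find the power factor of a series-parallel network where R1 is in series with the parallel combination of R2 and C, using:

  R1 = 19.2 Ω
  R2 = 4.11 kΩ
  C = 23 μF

Step 1 — Angular frequency: ω = 2π·f = 2π·76.8 = 482.5 rad/s.
Step 2 — Component impedances:
  R1: Z = R = 19.2 Ω
  R2: Z = R = 4110 Ω
  C: Z = 1/(jωC) = -j/(ω·C) = 0 - j90.1 Ω
Step 3 — Parallel branch: R2 || C = 1/(1/R2 + 1/C) = 1.974 - j90.06 Ω.
Step 4 — Series with R1: Z_total = R1 + (R2 || C) = 21.17 - j90.06 Ω = 92.51∠-76.8° Ω.
Step 5 — Power factor: PF = cos(φ) = Re(Z)/|Z| = 21.174/92.514 = 0.2289.
Step 6 — Type: Im(Z) = -90.06 ⇒ leading (phase φ = -76.8°).

PF = 0.2289 (leading, φ = -76.8°)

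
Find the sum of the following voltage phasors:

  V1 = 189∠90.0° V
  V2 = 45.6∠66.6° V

Step 1 — Convert each phasor to rectangular form:
  V1 = 189·(cos(90.0°) + j·sin(90.0°)) = 0 + j189 V
  V2 = 45.6·(cos(66.6°) + j·sin(66.6°)) = 18.11 + j41.85 V
Step 2 — Sum components: V_total = 18.11 + j230.8 V.
Step 3 — Convert to polar: |V_total| = 231.6 V, ∠V_total = 85.5°.

V_total = 231.6∠85.5° V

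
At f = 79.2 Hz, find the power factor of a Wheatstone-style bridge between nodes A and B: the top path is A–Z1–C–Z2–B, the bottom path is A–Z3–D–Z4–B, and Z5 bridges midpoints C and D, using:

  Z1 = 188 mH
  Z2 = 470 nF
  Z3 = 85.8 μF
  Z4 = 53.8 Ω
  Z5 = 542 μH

Step 1 — Angular frequency: ω = 2π·f = 2π·79.2 = 497.6 rad/s.
Step 2 — Component impedances:
  Z1: Z = jωL = j·497.6·0.188 = 0 + j93.55 Ω
  Z2: Z = 1/(jωC) = -j/(ω·C) = 0 - j4276 Ω
  Z3: Z = 1/(jωC) = -j/(ω·C) = 0 - j23.42 Ω
  Z4: Z = R = 53.8 Ω
  Z5: Z = jωL = j·497.6·0.000542 = 0 + j0.2697 Ω
Step 3 — Bridge requires nodal analysis (the Z5 bridge couples midpoints C and D, so the two paths cannot be reduced to a simple series/parallel combination). Setting node B to ground and injecting 1 A at node A, the 3-node admittance system at A, C, D solves to V_A = Z_AB = 53.79 - j31.89 Ω = 62.53∠-30.7° Ω.
Step 4 — Power factor: PF = cos(φ) = Re(Z)/|Z| = 53.79/62.53 = 0.8602.
Step 5 — Type: Im(Z) = -31.89 ⇒ leading (phase φ = -30.7°).

PF = 0.8602 (leading, φ = -30.7°)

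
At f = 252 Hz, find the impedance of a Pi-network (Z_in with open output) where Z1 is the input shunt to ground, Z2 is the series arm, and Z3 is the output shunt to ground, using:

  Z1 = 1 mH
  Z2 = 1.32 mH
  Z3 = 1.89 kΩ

Step 1 — Angular frequency: ω = 2π·f = 2π·252 = 1583 rad/s.
Step 2 — Component impedances:
  Z1: Z = jωL = j·1583·0.001 = 0 + j1.583 Ω
  Z2: Z = jωL = j·1583·0.00132 = 0 + j2.09 Ω
  Z3: Z = R = 1890 Ω
Step 3 — With open output, the series arm Z2 and the output shunt Z3 appear in series to ground: Z2 + Z3 = 1890 + j2.09 Ω.
Step 4 — Parallel with input shunt Z1: Z_in = Z1 || (Z2 + Z3) = 0.001326 + j1.583 Ω = 1.583∠90.0° Ω.

Z = 0.001326 + j1.583 Ω = 1.583∠90.0° Ω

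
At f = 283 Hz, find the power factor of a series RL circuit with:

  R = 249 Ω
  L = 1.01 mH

Step 1 — Angular frequency: ω = 2π·f = 2π·283 = 1778 rad/s.
Step 2 — Component impedances:
  R: Z = R = 249 Ω
  L: Z = jωL = j·1778·0.00101 = 0 + j1.796 Ω
Step 3 — Series combination: Z_total = R + L = 249 + j1.796 Ω = 249∠0.4° Ω.
Step 4 — Power factor: PF = cos(φ) = Re(Z)/|Z| = 249/249 = 1.
Step 5 — Type: Im(Z) = 1.796 ⇒ lagging (phase φ = 0.4°).

PF = 1 (lagging, φ = 0.4°)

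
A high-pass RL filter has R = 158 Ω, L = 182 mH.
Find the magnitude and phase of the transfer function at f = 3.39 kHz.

Step 1 — Angular frequency: ω = 2π·3390 = 2.13e+04 rad/s.
Step 2 — Transfer function: H(jω) = jωL/(R + jωL).
Step 3 — Numerator jωL = j·3877; denominator R + jωL = 158 + j3877.
Step 4 — H = 0.9983 + j0.04069.
Step 5 — Magnitude: |H| = 0.9992 (-0.0 dB); phase: φ = 2.3°.

|H| = 0.9992 (-0.0 dB), φ = 2.3°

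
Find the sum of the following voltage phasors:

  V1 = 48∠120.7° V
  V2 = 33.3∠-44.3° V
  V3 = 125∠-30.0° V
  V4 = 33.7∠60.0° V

Step 1 — Convert each phasor to rectangular form:
  V1 = 48·(cos(120.7°) + j·sin(120.7°)) = -24.51 + j41.27 V
  V2 = 33.3·(cos(-44.3°) + j·sin(-44.3°)) = 23.83 - j23.26 V
  V3 = 125·(cos(-30.0°) + j·sin(-30.0°)) = 108.3 - j62.5 V
  V4 = 33.7·(cos(60.0°) + j·sin(60.0°)) = 16.85 + j29.19 V
Step 2 — Sum components: V_total = 124.4 - j15.3 V.
Step 3 — Convert to polar: |V_total| = 125.4 V, ∠V_total = -7.0°.

V_total = 125.4∠-7.0° V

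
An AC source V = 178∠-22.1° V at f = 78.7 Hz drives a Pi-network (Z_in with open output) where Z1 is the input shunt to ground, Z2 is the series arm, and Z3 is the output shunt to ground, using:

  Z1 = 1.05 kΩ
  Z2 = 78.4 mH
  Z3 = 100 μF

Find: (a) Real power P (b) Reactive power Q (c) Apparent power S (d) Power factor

Step 1 — Angular frequency: ω = 2π·f = 2π·78.7 = 494.5 rad/s.
Step 2 — Component impedances:
  Z1: Z = R = 1050 Ω
  Z2: Z = jωL = j·494.5·0.0784 = 0 + j38.77 Ω
  Z3: Z = 1/(jωC) = -j/(ω·C) = 0 - j20.22 Ω
Step 3 — With open output, the series arm Z2 and the output shunt Z3 appear in series to ground: Z2 + Z3 = 0 + j18.54 Ω.
Step 4 — Parallel with input shunt Z1: Z_in = Z1 || (Z2 + Z3) = 0.3274 + j18.54 Ω = 18.54∠89.0° Ω.
Step 5 — Source phasor: V = 178∠-22.1° V = 164.9 - j66.97 V.
Step 6 — Current: I = V / Z = -3.454 - j8.957 A = 9.6∠-111.1° A.
Step 7 — Complex power: S = V·I* = 30.18 + j1709 VA.
Step 8 — Real power: P = Re(S) = 30.18 W.
Step 9 — Reactive power: Q = Im(S) = 1709 VAR.
Step 10 — Apparent power: |S| = 1709 VA.
Step 11 — Power factor: PF = P/|S| = 0.01766 (lagging).

(a) P = 30.18 W  (b) Q = 1709 VAR  (c) S = 1709 VA  (d) PF = 0.01766 (lagging)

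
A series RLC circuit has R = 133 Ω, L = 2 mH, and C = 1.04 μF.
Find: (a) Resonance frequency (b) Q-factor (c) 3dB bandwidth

Step 1 — Resonance condition Im(Z)=0 gives ω₀ = 1/√(LC).
Step 2 — ω₀ = 1/√(0.002·1.04e-06) = 2.193e+04 rad/s.
Step 3 — f₀ = ω₀/(2π) = 3490 Hz.
Step 4 — Series Q: Q = ω₀L/R = 2.193e+04·0.002/133 = 0.3297.
Step 5 — 3dB bandwidth: Δω = ω₀/Q = 6.65e+04 rad/s; BW = Δω/(2π) = 1.058e+04 Hz.

(a) f₀ = 3490 Hz  (b) Q = 0.3297  (c) BW = 1.058e+04 Hz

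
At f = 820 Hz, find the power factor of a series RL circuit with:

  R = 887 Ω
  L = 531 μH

Step 1 — Angular frequency: ω = 2π·f = 2π·820 = 5152 rad/s.
Step 2 — Component impedances:
  R: Z = R = 887 Ω
  L: Z = jωL = j·5152·0.000531 = 0 + j2.736 Ω
Step 3 — Series combination: Z_total = R + L = 887 + j2.736 Ω = 887∠0.2° Ω.
Step 4 — Power factor: PF = cos(φ) = Re(Z)/|Z| = 887/887 = 1.
Step 5 — Type: Im(Z) = 2.736 ⇒ lagging (phase φ = 0.2°).

PF = 1 (lagging, φ = 0.2°)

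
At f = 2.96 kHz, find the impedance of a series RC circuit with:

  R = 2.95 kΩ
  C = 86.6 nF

Step 1 — Angular frequency: ω = 2π·f = 2π·2960 = 1.86e+04 rad/s.
Step 2 — Component impedances:
  R: Z = R = 2950 Ω
  C: Z = 1/(jωC) = -j/(ω·C) = 0 - j620.9 Ω
Step 3 — Series combination: Z_total = R + C = 2950 - j620.9 Ω = 3015∠-11.9° Ω.

Z = 2950 - j620.9 Ω = 3015∠-11.9° Ω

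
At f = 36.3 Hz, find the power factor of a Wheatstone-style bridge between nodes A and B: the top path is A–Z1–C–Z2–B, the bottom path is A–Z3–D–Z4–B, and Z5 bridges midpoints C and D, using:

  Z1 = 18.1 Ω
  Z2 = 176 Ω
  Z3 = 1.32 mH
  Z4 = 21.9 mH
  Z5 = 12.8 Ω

Step 1 — Angular frequency: ω = 2π·f = 2π·36.3 = 228.1 rad/s.
Step 2 — Component impedances:
  Z1: Z = R = 18.1 Ω
  Z2: Z = R = 176 Ω
  Z3: Z = jωL = j·228.1·0.00132 = 0 + j0.3011 Ω
  Z4: Z = jωL = j·228.1·0.0219 = 0 + j4.995 Ω
  Z5: Z = R = 12.8 Ω
Step 3 — Bridge requires nodal analysis (the Z5 bridge couples midpoints C and D, so the two paths cannot be reduced to a simple series/parallel combination). Setting node B to ground and injecting 1 A at node A, the 3-node admittance system at A, C, D solves to V_A = Z_AB = 0.1457 + j5.292 Ω = 5.294∠88.4° Ω.
Step 4 — Power factor: PF = cos(φ) = Re(Z)/|Z| = 0.14566/5.294 = 0.02751.
Step 5 — Type: Im(Z) = 5.292 ⇒ lagging (phase φ = 88.4°).

PF = 0.02751 (lagging, φ = 88.4°)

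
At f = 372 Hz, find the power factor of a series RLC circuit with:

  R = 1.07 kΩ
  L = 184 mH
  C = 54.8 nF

Step 1 — Angular frequency: ω = 2π·f = 2π·372 = 2337 rad/s.
Step 2 — Component impedances:
  R: Z = R = 1070 Ω
  L: Z = jωL = j·2337·0.184 = 0 + j430.1 Ω
  C: Z = 1/(jωC) = -j/(ω·C) = 0 - j7807 Ω
Step 3 — Series combination: Z_total = R + L + C = 1070 - j7377 Ω = 7454∠-81.7° Ω.
Step 4 — Power factor: PF = cos(φ) = Re(Z)/|Z| = 1070/7454 = 0.1435.
Step 5 — Type: Im(Z) = -7377 ⇒ leading (phase φ = -81.7°).

PF = 0.1435 (leading, φ = -81.7°)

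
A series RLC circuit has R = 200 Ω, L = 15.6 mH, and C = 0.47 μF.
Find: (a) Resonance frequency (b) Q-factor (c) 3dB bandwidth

Step 1 — Resonance: ω₀ = 1/√(LC) = 1/√(0.0156·4.7e-07) = 1.168e+04 rad/s.
Step 2 — f₀ = ω₀/(2π) = 1859 Hz.
Step 3 — Series Q: Q = ω₀L/R = 1.168e+04·0.0156/200 = 0.9109.
Step 4 — Bandwidth: Δω = ω₀/Q = 1.282e+04 rad/s; BW = Δω/(2π) = 2040 Hz.

(a) f₀ = 1859 Hz  (b) Q = 0.9109  (c) BW = 2040 Hz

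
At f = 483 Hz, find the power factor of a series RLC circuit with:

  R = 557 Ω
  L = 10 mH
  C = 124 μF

Step 1 — Angular frequency: ω = 2π·f = 2π·483 = 3035 rad/s.
Step 2 — Component impedances:
  R: Z = R = 557 Ω
  L: Z = jωL = j·3035·0.01 = 0 + j30.35 Ω
  C: Z = 1/(jωC) = -j/(ω·C) = 0 - j2.657 Ω
Step 3 — Series combination: Z_total = R + L + C = 557 + j27.69 Ω = 557.7∠2.8° Ω.
Step 4 — Power factor: PF = cos(φ) = Re(Z)/|Z| = 557/557.69 = 0.9988.
Step 5 — Type: Im(Z) = 27.69 ⇒ lagging (phase φ = 2.8°).

PF = 0.9988 (lagging, φ = 2.8°)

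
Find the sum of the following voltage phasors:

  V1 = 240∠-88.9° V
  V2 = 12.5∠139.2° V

Step 1 — Convert each phasor to rectangular form:
  V1 = 240·(cos(-88.9°) + j·sin(-88.9°)) = 4.607 - j240 V
  V2 = 12.5·(cos(139.2°) + j·sin(139.2°)) = -9.462 + j8.168 V
Step 2 — Sum components: V_total = -4.855 - j231.8 V.
Step 3 — Convert to polar: |V_total| = 231.8 V, ∠V_total = -91.2°.

V_total = 231.8∠-91.2° V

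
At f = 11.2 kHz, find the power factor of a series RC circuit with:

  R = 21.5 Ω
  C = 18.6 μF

Step 1 — Angular frequency: ω = 2π·f = 2π·1.12e+04 = 7.037e+04 rad/s.
Step 2 — Component impedances:
  R: Z = R = 21.5 Ω
  C: Z = 1/(jωC) = -j/(ω·C) = 0 - j0.764 Ω
Step 3 — Series combination: Z_total = R + C = 21.5 - j0.764 Ω = 21.51∠-2.0° Ω.
Step 4 — Power factor: PF = cos(φ) = Re(Z)/|Z| = 21.5/21.5136 = 0.9994.
Step 5 — Type: Im(Z) = -0.764 ⇒ leading (phase φ = -2.0°).

PF = 0.9994 (leading, φ = -2.0°)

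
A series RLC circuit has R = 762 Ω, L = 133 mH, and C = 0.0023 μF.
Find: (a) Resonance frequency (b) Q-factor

Step 1 — Resonance condition Im(Z)=0 gives ω₀ = 1/√(LC).
Step 2 — ω₀ = 1/√(0.133·2.3e-09) = 5.718e+04 rad/s.
Step 3 — f₀ = ω₀/(2π) = 9100 Hz.
Step 4 — Series Q: Q = ω₀L/R = 5.718e+04·0.133/762 = 9.979.

(a) f₀ = 9100 Hz  (b) Q = 9.979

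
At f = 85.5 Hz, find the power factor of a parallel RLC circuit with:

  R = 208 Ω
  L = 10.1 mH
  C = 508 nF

Step 1 — Angular frequency: ω = 2π·f = 2π·85.5 = 537.2 rad/s.
Step 2 — Component impedances:
  R: Z = R = 208 Ω
  L: Z = jωL = j·537.2·0.0101 = 0 + j5.426 Ω
  C: Z = 1/(jωC) = -j/(ω·C) = 0 - j3664 Ω
Step 3 — Parallel combination: 1/Z_total = 1/R + 1/L + 1/C; Z_total = 0.1419 + j5.43 Ω = 5.432∠88.5° Ω.
Step 4 — Power factor: PF = cos(φ) = Re(Z)/|Z| = 0.1419/5.432 = 0.02612.
Step 5 — Type: Im(Z) = 5.43 ⇒ lagging (phase φ = 88.5°).

PF = 0.02612 (lagging, φ = 88.5°)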